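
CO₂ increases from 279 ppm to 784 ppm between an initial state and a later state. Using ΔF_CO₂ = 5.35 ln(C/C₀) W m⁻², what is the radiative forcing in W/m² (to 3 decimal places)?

CO₂: 5.35 × ln(784/279) = 5.35 × ln(2.81004) = 5.35 × 1.03320 = 5.5276 W/m².

ΔF = 5.528 W/m²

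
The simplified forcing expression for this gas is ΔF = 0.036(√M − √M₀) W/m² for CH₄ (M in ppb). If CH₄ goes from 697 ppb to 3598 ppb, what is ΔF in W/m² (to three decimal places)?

ΔF = 1.209 W/m²

CH₄: 0.036 × (√3598 − √697) = 0.036 × (59.9833 − 26.4008) = 0.036 × 33.5825 = 1.2090 W/m².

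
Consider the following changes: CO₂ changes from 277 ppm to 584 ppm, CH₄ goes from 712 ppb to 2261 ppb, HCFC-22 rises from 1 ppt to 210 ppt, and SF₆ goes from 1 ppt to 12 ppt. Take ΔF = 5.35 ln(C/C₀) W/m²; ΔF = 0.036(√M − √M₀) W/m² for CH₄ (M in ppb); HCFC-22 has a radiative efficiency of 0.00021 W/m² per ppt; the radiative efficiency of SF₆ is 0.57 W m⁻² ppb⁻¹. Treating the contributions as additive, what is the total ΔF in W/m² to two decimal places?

ΔF = 4.79 W/m²

CO₂: 5.35 × ln(584/277) = 5.35 × ln(2.10830) = 5.35 × 0.74588 = 3.9905 W/m².
CH₄: 0.036 × (√2261 − √712) = 0.036 × (47.5500 − 26.6833) = 0.036 × 20.8667 = 0.7512 W/m².
HCFC-22: ΔF = 0.00021 × (210 − 1) = 0.00021 × 209 = 0.0439 W/m².
SF₆: Δ = 12 − 1 = 11 ppt = 0.011 ppb; ΔF = 0.57 × 0.011 = 0.0063 W/m².
Total ΔF = 3.9905 + 0.7512 + 0.0439 + 0.0063 = 4.7919 W/m².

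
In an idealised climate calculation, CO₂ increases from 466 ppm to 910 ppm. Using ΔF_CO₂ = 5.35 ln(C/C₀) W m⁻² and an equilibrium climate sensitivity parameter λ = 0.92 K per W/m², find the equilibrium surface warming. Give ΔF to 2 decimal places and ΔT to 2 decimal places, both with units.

ΔF = 3.58 W/m²; ΔT = 3.29 K

CO₂: 5.35 × ln(910/466) = 5.35 × ln(1.95279) = 5.35 × 0.66926 = 3.5805 W/m².
ΔT = λ ΔF = 0.92 × 3.58 = 3.2936 K.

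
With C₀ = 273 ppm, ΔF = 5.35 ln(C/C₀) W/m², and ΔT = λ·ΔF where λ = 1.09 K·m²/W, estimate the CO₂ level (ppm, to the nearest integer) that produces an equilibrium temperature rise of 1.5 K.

C ≈ 353 ppm

Required forcing: ΔF = ΔT/λ = 1.5/1.09 = 1.3761 W/m².
Then ln(C/273) = ΔF/5.35 = 1.3761/5.35 = 0.25721.
So C = 273 × e^0.25721 = 273 × 1.29332 = 353.08 ppm.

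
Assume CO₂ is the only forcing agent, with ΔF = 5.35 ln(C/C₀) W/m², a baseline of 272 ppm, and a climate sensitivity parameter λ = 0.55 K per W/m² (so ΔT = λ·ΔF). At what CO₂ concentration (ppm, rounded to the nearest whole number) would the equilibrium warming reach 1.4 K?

C ≈ 438 ppm

Required forcing: ΔF = ΔT/λ = 1.4/0.55 = 2.5455 W/m².
Then ln(C/272) = ΔF/5.35 = 2.5455/5.35 = 0.47579.
So C = 272 × e^0.47579 = 272 × 1.60929 = 437.73 ppm.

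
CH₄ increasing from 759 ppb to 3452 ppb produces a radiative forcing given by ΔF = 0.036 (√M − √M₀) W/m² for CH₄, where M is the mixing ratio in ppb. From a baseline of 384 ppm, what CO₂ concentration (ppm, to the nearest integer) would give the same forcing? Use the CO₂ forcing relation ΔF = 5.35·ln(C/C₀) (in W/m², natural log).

C ≈ 474 ppm

CH₄ forcing: 0.036 × (√3452 − √759) = 0.036 × (58.7537 − 27.5500) = 0.036 × 31.2037 = 1.12333 W/m².
Set 5.35 ln(C/384) = 1.12333: ln(C/384) = 1.12333/5.35 = 0.20997, so C = 384 × e^0.20997 = 384 × 1.23364 = 473.72 ppm.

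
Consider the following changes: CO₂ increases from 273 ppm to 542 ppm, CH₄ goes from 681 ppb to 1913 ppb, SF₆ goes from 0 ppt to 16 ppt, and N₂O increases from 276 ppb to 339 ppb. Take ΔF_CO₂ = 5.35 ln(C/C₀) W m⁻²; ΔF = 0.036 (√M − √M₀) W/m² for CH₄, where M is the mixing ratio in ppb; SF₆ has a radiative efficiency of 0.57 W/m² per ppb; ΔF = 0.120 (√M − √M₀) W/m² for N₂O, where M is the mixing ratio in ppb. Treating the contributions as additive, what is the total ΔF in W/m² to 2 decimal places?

CO₂: 5.35 × ln(542/273) = 5.35 × ln(1.98535) = 5.35 × 0.68580 = 3.6690 W/m².
CH₄: 0.036 × (√1913 − √681) = 0.036 × (43.7379 − 26.0960) = 0.036 × 17.6419 = 0.6351 W/m².
SF₆: Δ = 16 − 0 = 16 ppt = 0.016 ppb; ΔF = 0.57 × 0.016 = 0.0091 W/m².
N₂O: 0.120 × (√339 − √276) = 0.120 × (18.4120 − 16.6132) = 0.120 × 1.7988 = 0.2159 W/m².
Total ΔF = 3.6690 + 0.6351 + 0.0091 + 0.2159 = 4.5291 W/m².

ΔF = 4.53 W/m²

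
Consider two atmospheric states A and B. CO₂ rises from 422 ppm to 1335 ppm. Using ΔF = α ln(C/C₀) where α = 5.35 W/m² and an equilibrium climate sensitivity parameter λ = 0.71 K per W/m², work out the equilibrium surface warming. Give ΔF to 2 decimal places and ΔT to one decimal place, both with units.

CO₂: 5.35 × ln(1335/422) = 5.35 × ln(3.16351) = 5.35 × 1.15168 = 6.1615 W/m².
ΔT = λ ΔF = 0.71 × 6.16 = 4.3736 K.

ΔF = 6.16 W/m²; ΔT = 4.4 K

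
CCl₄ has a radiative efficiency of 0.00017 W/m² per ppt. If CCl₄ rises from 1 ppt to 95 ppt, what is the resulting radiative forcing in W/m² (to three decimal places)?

ΔF = 0.016 W/m²

CCl₄: ΔF = 0.00017 × (95 − 1) = 0.00017 × 94 = 0.0160 W/m².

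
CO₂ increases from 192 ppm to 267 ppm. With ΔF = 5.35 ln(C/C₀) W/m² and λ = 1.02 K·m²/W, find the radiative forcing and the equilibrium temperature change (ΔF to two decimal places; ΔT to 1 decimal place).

CO₂: 5.35 × ln(267/192) = 5.35 × ln(1.39063) = 5.35 × 0.32976 = 1.7642 W/m².
ΔT = λ ΔF = 1.02 × 1.76 = 1.7952 K.

ΔF = 1.76 W/m²; ΔT = 1.8 K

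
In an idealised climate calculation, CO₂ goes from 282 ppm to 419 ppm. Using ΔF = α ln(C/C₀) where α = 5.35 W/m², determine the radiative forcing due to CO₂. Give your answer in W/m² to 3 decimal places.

ΔF = 2.118 W/m²

CO₂: 5.35 × ln(419/282) = 5.35 × ln(1.48582) = 5.35 × 0.39597 = 2.1184 W/m².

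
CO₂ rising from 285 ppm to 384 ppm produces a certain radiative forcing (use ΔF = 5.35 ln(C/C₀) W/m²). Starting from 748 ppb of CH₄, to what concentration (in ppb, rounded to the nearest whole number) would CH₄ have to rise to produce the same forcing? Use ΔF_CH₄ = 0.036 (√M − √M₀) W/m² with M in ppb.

CO₂ forcing: 5.35 × ln(384/285) = 5.35 × 0.298153 = 1.59512 W/m².
Set 0.036(√M − √748) = 1.59512: √M = 1.59512/0.036 + √748 = 44.3089 + 27.3496 = 71.6585.
M = (71.6585)² = 5134.94 ppb.

M ≈ 5135 ppb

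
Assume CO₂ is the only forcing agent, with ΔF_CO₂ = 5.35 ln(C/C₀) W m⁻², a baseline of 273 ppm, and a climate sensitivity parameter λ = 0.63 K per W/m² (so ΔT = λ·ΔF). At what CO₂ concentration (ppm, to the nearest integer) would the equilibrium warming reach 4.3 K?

Required forcing: ΔF = ΔT/λ = 4.3/0.63 = 6.8254 W/m².
Then ln(C/273) = ΔF/5.35 = 6.8254/5.35 = 1.27578.
So C = 273 × e^1.27578 = 273 × 3.58149 = 977.75 ppm.

C ≈ 978 ppm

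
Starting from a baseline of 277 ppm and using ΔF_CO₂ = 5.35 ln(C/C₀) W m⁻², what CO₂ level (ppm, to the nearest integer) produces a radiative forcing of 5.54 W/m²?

C ≈ 780 ppm

Set 5.35 ln(C/277) = 5.54, so ln(C/277) = 5.54/5.35 = 1.03551.
Then C/277 = e^1.03551 = 2.81654, giving C = 277 × 2.81654 = 780.18 ppm.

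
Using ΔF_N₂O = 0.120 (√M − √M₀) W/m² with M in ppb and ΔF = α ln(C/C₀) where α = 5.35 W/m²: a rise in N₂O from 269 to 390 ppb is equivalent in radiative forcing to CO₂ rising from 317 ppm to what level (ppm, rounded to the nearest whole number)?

C ≈ 342 ppm

N₂O forcing: 0.120 × (√390 − √269) = 0.120 × (19.7484 − 16.4012) = 0.120 × 3.3472 = 0.40166 W/m².
Set 5.35 ln(C/317) = 0.40166: ln(C/317) = 0.40166/5.35 = 0.07508, so C = 317 × e^0.07508 = 317 × 1.07797 = 341.72 ppm.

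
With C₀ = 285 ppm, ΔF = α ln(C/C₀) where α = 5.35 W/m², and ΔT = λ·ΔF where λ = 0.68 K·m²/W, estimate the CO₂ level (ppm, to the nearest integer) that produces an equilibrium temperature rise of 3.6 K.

Required forcing: ΔF = ΔT/λ = 3.6/0.68 = 5.2941 W/m².
Then ln(C/285) = ΔF/5.35 = 5.2941/5.35 = 0.98955.
So C = 285 × e^0.98955 = 285 × 2.69002 = 766.66 ppm.

C ≈ 767 ppm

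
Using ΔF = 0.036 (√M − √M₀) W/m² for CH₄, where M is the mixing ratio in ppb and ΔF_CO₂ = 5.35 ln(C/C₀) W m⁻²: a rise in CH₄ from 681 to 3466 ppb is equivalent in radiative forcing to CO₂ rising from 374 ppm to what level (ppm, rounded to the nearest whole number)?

C ≈ 466 ppm

CH₄ forcing: 0.036 × (√3466 − √681) = 0.036 × (58.8727 − 26.0960) = 0.036 × 32.7767 = 1.17996 W/m².
Set 5.35 ln(C/374) = 1.17996: ln(C/374) = 1.17996/5.35 = 0.22055, so C = 374 × e^0.22055 = 374 × 1.24676 = 466.29 ppm.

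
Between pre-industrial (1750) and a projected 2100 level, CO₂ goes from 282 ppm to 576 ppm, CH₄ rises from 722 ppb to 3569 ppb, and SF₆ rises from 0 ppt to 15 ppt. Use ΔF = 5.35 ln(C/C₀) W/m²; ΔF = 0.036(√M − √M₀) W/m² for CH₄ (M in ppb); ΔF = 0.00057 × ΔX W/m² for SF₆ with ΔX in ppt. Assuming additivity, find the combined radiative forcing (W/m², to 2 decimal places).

ΔF = 5.01 W/m²

CO₂: 5.35 × ln(576/282) = 5.35 × ln(2.04255) = 5.35 × 0.71420 = 3.8210 W/m².
CH₄: 0.036 × (√3569 − √722) = 0.036 × (59.7411 − 26.8701) = 0.036 × 32.8710 = 1.1834 W/m².
SF₆: ΔF = 0.00057 × (15 − 0) = 0.00057 × 15 = 0.0086 W/m².
Total ΔF = 3.8210 + 1.1834 + 0.0086 = 5.0130 W/m².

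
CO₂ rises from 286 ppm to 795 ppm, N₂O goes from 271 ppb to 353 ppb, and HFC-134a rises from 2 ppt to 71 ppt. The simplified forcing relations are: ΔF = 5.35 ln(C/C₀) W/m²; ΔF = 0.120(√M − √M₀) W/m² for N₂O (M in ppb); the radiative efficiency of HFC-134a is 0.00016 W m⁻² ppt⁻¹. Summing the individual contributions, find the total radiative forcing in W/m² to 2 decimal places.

ΔF = 5.76 W/m²

CO₂: 5.35 × ln(795/286) = 5.35 × ln(2.77972) = 5.35 × 1.02235 = 5.4696 W/m².
N₂O: 0.120 × (√353 − √271) = 0.120 × (18.7883 − 16.4621) = 0.120 × 2.3262 = 0.2791 W/m².
HFC-134a: ΔF = 0.00016 × (71 − 2) = 0.00016 × 69 = 0.0110 W/m².
Total ΔF = 5.4696 + 0.2791 + 0.0110 = 5.7597 W/m².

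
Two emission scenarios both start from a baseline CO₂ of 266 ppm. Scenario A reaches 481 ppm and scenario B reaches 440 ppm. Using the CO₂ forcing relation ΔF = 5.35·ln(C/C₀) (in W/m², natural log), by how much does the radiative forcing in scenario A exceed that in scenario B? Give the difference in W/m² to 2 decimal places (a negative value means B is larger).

ΔF_A − ΔF_B = 0.48 W/m²

ΔF_A = 5.35 ln(481/266) = 5.35 × 0.59237 = 3.1692 W/m².
ΔF_B = 5.35 ln(440/266) = 5.35 × 0.50328 = 2.6925 W/m².
Difference: 3.1692 − 2.6925 = 0.4767 W/m².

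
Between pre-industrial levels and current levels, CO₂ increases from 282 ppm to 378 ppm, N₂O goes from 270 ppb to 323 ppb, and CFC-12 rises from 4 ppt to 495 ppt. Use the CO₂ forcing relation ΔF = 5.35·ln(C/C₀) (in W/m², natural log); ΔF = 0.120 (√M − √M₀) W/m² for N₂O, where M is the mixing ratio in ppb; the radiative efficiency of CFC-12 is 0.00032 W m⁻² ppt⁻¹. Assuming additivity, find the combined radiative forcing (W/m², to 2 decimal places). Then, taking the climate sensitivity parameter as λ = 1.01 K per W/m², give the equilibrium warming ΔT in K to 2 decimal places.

CO₂: 5.35 × ln(378/282) = 5.35 × ln(1.34043) = 5.35 × 0.29299 = 1.5675 W/m².
N₂O: 0.120 × (√323 − √270) = 0.120 × (17.9722 − 16.4317) = 0.120 × 1.5405 = 0.1849 W/m².
CFC-12: ΔF = 0.00032 × (495 − 4) = 0.00032 × 491 = 0.1571 W/m².
Total ΔF = 1.5675 + 0.1849 + 0.1571 = 1.9095 W/m².
ΔT = λ ΔF = 1.01 × 1.91 = 1.9291 K.

ΔF = 1.91 W/m²; ΔT = 1.93 K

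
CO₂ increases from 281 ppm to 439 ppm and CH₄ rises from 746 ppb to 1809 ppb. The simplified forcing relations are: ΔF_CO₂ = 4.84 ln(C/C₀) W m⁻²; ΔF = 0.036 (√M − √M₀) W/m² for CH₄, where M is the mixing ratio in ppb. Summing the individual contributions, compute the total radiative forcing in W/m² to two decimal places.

ΔF = 2.71 W/m²

CO₂: 4.84 × ln(439/281) = 4.84 × ln(1.56228) = 4.84 × 0.44615 = 2.1594 W/m².
CH₄: 0.036 × (√1809 − √746) = 0.036 × (42.5323 − 27.3130) = 0.036 × 15.2193 = 0.5479 W/m².
Total ΔF = 2.1594 + 0.5479 = 2.7073 W/m².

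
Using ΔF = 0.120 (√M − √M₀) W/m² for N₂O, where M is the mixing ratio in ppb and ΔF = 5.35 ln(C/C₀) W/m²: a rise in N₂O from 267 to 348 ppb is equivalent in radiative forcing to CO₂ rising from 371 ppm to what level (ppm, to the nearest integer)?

N₂O forcing: 0.120 × (√348 − √267) = 0.120 × (18.6548 − 16.3401) = 0.120 × 2.3147 = 0.27776 W/m².
Set 5.35 ln(C/371) = 0.27776: ln(C/371) = 0.27776/5.35 = 0.05192, so C = 371 × e^0.05192 = 371 × 1.05329 = 390.77 ppm.

C ≈ 391 ppm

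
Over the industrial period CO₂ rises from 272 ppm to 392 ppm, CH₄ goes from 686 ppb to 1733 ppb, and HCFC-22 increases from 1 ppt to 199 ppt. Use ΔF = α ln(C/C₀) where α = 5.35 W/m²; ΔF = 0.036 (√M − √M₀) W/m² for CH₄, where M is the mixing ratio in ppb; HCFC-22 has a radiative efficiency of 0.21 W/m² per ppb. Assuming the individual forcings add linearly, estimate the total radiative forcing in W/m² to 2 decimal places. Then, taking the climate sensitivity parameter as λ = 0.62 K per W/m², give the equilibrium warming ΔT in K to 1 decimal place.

ΔF = 2.55 W/m²; ΔT = 1.6 K

CO₂: 5.35 × ln(392/272) = 5.35 × ln(1.44118) = 5.35 × 0.36546 = 1.9552 W/m².
CH₄: 0.036 × (√1733 − √686) = 0.036 × (41.6293 − 26.1916) = 0.036 × 15.4377 = 0.5558 W/m².
HCFC-22: Δ = 199 − 1 = 198 ppt = 0.198 ppb; ΔF = 0.21 × 0.198 = 0.0416 W/m².
Total ΔF = 1.9552 + 0.5558 + 0.0416 = 2.5526 W/m².
ΔT = λ ΔF = 0.62 × 2.55 = 1.5810 K.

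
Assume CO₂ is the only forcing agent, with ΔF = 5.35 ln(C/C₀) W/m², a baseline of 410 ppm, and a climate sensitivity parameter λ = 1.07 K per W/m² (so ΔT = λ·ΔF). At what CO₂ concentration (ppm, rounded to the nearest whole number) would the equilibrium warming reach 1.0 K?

Required forcing: ΔF = ΔT/λ = 1.0/1.07 = 0.9346 W/m².
Then ln(C/410) = ΔF/5.35 = 0.9346/5.35 = 0.17469.
So C = 410 × e^0.17469 = 410 × 1.19088 = 488.26 ppm.

C ≈ 488 ppm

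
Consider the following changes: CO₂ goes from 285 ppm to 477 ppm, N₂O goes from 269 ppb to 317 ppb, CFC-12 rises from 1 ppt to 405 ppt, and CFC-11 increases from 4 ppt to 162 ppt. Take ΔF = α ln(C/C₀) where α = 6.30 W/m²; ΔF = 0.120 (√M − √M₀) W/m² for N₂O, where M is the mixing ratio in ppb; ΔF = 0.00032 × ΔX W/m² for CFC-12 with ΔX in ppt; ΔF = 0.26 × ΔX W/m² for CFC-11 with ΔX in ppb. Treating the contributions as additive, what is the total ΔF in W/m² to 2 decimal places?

ΔF = 3.58 W/m²

CO₂: 6.30 × ln(477/285) = 6.30 × ln(1.67368) = 6.30 × 0.51502 = 3.2446 W/m².
N₂O: 0.120 × (√317 − √269) = 0.120 × (17.8045 − 16.4012) = 0.120 × 1.4033 = 0.1684 W/m².
CFC-12: ΔF = 0.00032 × (405 − 1) = 0.00032 × 404 = 0.1293 W/m².
CFC-11: Δ = 162 − 4 = 158 ppt = 0.158 ppb; ΔF = 0.26 × 0.158 = 0.0411 W/m².
Total ΔF = 3.2446 + 0.1684 + 0.1293 + 0.0411 = 3.5834 W/m².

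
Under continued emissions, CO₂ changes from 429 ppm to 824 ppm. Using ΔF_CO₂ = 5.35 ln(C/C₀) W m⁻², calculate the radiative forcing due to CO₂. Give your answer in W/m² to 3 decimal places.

CO₂ absorption bands are partially saturated, so forcing scales with the logarithm of the concentration ratio.
CO₂: 5.35 × ln(824/429) = 5.35 × ln(1.92075) = 5.35 × 0.65272 = 3.4921 W/m².

ΔF = 3.492 W/m²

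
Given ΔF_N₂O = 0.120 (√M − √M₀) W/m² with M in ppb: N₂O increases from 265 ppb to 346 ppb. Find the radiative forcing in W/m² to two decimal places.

ΔF = 0.28 W/m²

N₂O: 0.120 × (√346 − √265) = 0.120 × (18.6011 − 16.2788) = 0.120 × 2.3223 = 0.2787 W/m².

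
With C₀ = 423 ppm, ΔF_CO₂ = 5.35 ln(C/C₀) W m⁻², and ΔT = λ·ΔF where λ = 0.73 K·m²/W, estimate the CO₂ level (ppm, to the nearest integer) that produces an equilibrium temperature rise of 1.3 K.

C ≈ 590 ppm

Required forcing: ΔF = ΔT/λ = 1.3/0.73 = 1.7808 W/m².
Then ln(C/423) = ΔF/5.35 = 1.7808/5.35 = 0.33286.
So C = 423 × e^0.33286 = 423 × 1.39495 = 590.06 ppm.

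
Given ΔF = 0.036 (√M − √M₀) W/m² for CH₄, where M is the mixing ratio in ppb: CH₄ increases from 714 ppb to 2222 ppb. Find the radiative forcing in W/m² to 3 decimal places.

ΔF = 0.735 W/m²

CH₄: 0.036 × (√2222 − √714) = 0.036 × (47.1381 − 26.7208) = 0.036 × 20.4173 = 0.7350 W/m².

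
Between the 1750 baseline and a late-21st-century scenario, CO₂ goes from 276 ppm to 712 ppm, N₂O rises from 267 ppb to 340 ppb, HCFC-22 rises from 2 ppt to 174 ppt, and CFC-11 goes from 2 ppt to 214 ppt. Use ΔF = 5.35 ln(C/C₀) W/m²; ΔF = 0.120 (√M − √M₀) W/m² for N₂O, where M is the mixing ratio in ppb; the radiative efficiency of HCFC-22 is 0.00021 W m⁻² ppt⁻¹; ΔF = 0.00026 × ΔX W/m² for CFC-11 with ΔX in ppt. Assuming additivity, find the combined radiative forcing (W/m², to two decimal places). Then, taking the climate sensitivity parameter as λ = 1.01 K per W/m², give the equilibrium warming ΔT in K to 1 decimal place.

ΔF = 5.41 W/m²; ΔT = 5.5 K

CO₂: 5.35 × ln(712/276) = 5.35 × ln(2.57971) = 5.35 × 0.94768 = 5.0701 W/m².
N₂O: 0.120 × (√340 − √267) = 0.120 × (18.4391 − 16.3401) = 0.120 × 2.0990 = 0.2519 W/m².
HCFC-22: ΔF = 0.00021 × (174 − 2) = 0.00021 × 172 = 0.0361 W/m².
CFC-11: ΔF = 0.00026 × (214 − 2) = 0.00026 × 212 = 0.0551 W/m².
Total ΔF = 5.0701 + 0.2519 + 0.0361 + 0.0551 = 5.4132 W/m².
ΔT = λ ΔF = 1.01 × 5.41 = 5.4641 K.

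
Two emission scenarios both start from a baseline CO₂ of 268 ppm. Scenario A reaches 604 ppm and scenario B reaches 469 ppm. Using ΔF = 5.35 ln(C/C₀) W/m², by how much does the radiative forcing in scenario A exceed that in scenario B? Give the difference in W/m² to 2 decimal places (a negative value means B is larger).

ΔF_A − ΔF_B = 1.35 W/m²

ΔF_A = 5.35 ln(604/268) = 5.35 × 0.81259 = 4.3474 W/m².
ΔF_B = 5.35 ln(469/268) = 5.35 × 0.55962 = 2.9940 W/m².
Difference: 4.3474 − 2.9940 = 1.3534 W/m².
(Equivalently, ΔF_A − ΔF_B = 5.35 ln(604/469) = 5.35 × 0.25297 = 1.3534 W/m².)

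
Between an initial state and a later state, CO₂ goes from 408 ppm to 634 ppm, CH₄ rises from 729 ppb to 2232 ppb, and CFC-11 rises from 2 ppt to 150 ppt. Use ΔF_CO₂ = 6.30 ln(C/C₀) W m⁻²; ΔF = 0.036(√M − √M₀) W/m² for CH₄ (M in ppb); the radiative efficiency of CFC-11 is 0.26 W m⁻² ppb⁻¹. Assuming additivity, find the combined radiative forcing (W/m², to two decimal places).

ΔF = 3.54 W/m²

CO₂: 6.30 × ln(634/408) = 6.30 × ln(1.55392) = 6.30 × 0.44078 = 2.7769 W/m².
CH₄: 0.036 × (√2232 − √729) = 0.036 × (47.2440 − 27.0000) = 0.036 × 20.2440 = 0.7288 W/m².
CFC-11: Δ = 150 − 2 = 148 ppt = 0.148 ppb; ΔF = 0.26 × 0.148 = 0.0385 W/m².
Total ΔF = 2.7769 + 0.7288 + 0.0385 = 3.5442 W/m².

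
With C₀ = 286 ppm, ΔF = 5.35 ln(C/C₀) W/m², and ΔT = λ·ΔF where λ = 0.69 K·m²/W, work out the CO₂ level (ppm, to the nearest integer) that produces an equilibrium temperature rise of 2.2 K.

Required forcing: ΔF = ΔT/λ = 2.2/0.69 = 3.1884 W/m².
Then ln(C/286) = ΔF/5.35 = 3.1884/5.35 = 0.59596.
So C = 286 × e^0.59596 = 286 × 1.81477 = 519.02 ppm.

C ≈ 519 ppm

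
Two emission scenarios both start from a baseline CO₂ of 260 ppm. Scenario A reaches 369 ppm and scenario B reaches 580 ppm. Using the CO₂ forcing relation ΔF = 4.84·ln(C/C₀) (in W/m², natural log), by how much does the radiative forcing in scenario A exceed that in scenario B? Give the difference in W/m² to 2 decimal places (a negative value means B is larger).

ΔF_A − ΔF_B = -2.19 W/m²

ΔF_A = 4.84 ln(369/260) = 4.84 × 0.35012 = 1.6946 W/m².
ΔF_B = 4.84 ln(580/260) = 4.84 × 0.80235 = 3.8834 W/m².
Difference: 1.6946 − 3.8834 = -2.1888 W/m².
(Equivalently, ΔF_A − ΔF_B = 4.84 ln(369/580) = 4.84 × -0.45223 = -2.1888 W/m².)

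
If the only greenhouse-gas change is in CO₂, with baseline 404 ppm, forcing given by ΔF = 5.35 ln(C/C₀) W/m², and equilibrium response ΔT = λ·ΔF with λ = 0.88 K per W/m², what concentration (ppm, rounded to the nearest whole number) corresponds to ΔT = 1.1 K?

C ≈ 510 ppm

Required forcing: ΔF = ΔT/λ = 1.1/0.88 = 1.2500 W/m².
Then ln(C/404) = ΔF/5.35 = 1.2500/5.35 = 0.23364.
So C = 404 × e^0.23364 = 404 × 1.26319 = 510.33 ppm.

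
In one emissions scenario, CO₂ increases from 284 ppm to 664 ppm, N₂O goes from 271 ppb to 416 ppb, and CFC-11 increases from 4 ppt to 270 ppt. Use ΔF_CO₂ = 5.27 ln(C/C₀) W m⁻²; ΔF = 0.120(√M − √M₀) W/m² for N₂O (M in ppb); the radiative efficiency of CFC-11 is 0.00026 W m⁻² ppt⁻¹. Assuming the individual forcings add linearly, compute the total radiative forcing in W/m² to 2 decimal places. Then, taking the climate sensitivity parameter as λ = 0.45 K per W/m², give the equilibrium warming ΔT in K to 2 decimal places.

ΔF = 5.02 W/m²; ΔT = 2.26 K

CO₂: 5.27 × ln(664/284) = 5.27 × ln(2.33803) = 5.27 × 0.84931 = 4.4759 W/m².
N₂O: 0.120 × (√416 − √271) = 0.120 × (20.3961 − 16.4621) = 0.120 × 3.9340 = 0.4721 W/m².
CFC-11: ΔF = 0.00026 × (270 − 4) = 0.00026 × 266 = 0.0692 W/m².
Total ΔF = 4.4759 + 0.4721 + 0.0692 = 5.0172 W/m².
ΔT = λ ΔF = 0.45 × 5.02 = 2.2590 K.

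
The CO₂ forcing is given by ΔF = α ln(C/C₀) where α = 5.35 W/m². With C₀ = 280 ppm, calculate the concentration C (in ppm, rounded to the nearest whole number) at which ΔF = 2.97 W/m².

Set 5.35 ln(C/280) = 2.97, so ln(C/280) = 2.97/5.35 = 0.55514.
Then C/280 = e^0.55514 = 1.74218, giving C = 280 × 1.74218 = 487.81 ppm.

C ≈ 488 ppm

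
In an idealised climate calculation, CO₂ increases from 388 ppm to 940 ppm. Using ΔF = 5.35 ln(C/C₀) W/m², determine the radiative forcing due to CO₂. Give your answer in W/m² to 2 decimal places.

ΔF = 4.73 W/m²

CO₂ absorption bands are partially saturated, so forcing scales with the logarithm of the concentration ratio.
CO₂: 5.35 × ln(940/388) = 5.35 × ln(2.42268) = 5.35 × 0.88487 = 4.7341 W/m².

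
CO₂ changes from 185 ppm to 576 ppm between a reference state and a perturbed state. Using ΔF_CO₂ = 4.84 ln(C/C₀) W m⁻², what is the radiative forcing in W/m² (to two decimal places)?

CO₂: 4.84 × ln(576/185) = 4.84 × ln(3.11351) = 4.84 × 1.13575 = 5.4970 W/m².

ΔF = 5.50 W/m²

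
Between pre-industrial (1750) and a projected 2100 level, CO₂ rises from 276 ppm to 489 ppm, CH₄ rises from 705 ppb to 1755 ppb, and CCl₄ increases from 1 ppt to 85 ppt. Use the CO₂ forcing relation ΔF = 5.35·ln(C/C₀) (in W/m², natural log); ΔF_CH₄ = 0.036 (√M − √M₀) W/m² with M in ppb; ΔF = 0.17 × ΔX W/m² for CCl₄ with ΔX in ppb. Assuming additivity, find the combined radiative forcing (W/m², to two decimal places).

CO₂: 5.35 × ln(489/276) = 5.35 × ln(1.77174) = 5.35 × 0.57196 = 3.0600 W/m².
CH₄: 0.036 × (√1755 − √705) = 0.036 × (41.8927 − 26.5518) = 0.036 × 15.3409 = 0.5523 W/m².
CCl₄: Δ = 85 − 1 = 84 ppt = 0.084 ppb; ΔF = 0.17 × 0.084 = 0.0143 W/m².
Total ΔF = 3.0600 + 0.5523 + 0.0143 = 3.6266 W/m².

ΔF = 3.63 W/m²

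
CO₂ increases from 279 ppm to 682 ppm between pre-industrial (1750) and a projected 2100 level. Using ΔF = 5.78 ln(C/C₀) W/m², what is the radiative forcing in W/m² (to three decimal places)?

ΔF = 5.166 W/m²

CO₂: 5.78 × ln(682/279) = 5.78 × ln(2.44444) = 5.78 × 0.89382 = 5.1663 W/m².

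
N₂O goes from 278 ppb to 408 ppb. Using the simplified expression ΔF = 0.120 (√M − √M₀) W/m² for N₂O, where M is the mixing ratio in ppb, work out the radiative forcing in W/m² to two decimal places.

N₂O: 0.120 × (√408 − √278) = 0.120 × (20.1990 − 16.6733) = 0.120 × 3.5257 = 0.4231 W/m².

ΔF = 0.42 W/m²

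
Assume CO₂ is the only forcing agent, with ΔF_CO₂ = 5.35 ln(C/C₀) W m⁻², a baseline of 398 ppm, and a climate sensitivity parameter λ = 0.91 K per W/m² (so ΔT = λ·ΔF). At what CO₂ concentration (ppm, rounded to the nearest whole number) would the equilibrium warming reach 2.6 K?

Required forcing: ΔF = ΔT/λ = 2.6/0.91 = 2.8571 W/m².
Then ln(C/398) = ΔF/5.35 = 2.8571/5.35 = 0.53404.
So C = 398 × e^0.53404 = 398 × 1.70581 = 678.91 ppm.

C ≈ 679 ppm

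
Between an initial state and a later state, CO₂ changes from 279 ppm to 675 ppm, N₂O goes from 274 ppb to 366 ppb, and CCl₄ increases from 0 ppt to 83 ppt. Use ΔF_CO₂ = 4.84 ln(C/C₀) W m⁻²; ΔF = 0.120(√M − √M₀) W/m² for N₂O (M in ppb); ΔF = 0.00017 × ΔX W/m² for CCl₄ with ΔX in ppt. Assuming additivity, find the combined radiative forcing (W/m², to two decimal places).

ΔF = 4.60 W/m²

CO₂: 4.84 × ln(675/279) = 4.84 × ln(2.41935) = 4.84 × 0.88350 = 4.2761 W/m².
N₂O: 0.120 × (√366 − √274) = 0.120 × (19.1311 − 16.5529) = 0.120 × 2.5782 = 0.3094 W/m².
CCl₄: ΔF = 0.00017 × (83 − 0) = 0.00017 × 83 = 0.0141 W/m².
Total ΔF = 4.2761 + 0.3094 + 0.0141 = 4.5996 W/m².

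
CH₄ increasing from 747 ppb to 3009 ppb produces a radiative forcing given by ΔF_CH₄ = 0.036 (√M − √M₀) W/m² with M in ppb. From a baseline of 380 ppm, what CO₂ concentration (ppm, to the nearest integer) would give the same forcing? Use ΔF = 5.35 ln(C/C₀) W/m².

CH₄ forcing: 0.036 × (√3009 − √747) = 0.036 × (54.8544 − 27.3313) = 0.036 × 27.5231 = 0.99083 W/m².
Set 5.35 ln(C/380) = 0.99083: ln(C/380) = 0.99083/5.35 = 0.18520, so C = 380 × e^0.18520 = 380 × 1.20346 = 457.31 ppm.

C ≈ 457 ppm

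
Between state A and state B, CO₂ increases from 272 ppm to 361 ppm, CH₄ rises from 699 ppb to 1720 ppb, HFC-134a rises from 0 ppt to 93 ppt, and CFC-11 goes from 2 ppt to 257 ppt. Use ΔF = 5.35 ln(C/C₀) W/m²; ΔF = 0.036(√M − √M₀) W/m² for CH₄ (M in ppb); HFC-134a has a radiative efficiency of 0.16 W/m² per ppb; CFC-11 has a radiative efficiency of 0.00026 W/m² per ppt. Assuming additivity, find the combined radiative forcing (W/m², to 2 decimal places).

ΔF = 2.14 W/m²

CO₂: 5.35 × ln(361/272) = 5.35 × ln(1.32721) = 5.35 × 0.28308 = 1.5145 W/m².
CH₄: 0.036 × (√1720 − √699) = 0.036 × (41.4729 − 26.4386) = 0.036 × 15.0343 = 0.5412 W/m².
HFC-134a: Δ = 93 − 0 = 93 ppt = 0.093 ppb; ΔF = 0.16 × 0.093 = 0.0149 W/m².
CFC-11: ΔF = 0.00026 × (257 − 2) = 0.00026 × 255 = 0.0663 W/m².
Total ΔF = 1.5145 + 0.5412 + 0.0149 + 0.0663 = 2.1369 W/m².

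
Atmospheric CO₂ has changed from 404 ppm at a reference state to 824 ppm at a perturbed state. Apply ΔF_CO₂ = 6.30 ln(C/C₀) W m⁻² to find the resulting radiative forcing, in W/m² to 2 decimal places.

ΔF = 4.49 W/m²

CO₂ absorption bands are partially saturated, so forcing scales with the logarithm of the concentration ratio.
CO₂: 6.30 × ln(824/404) = 6.30 × ln(2.03960) = 6.30 × 0.71275 = 4.4903 W/m².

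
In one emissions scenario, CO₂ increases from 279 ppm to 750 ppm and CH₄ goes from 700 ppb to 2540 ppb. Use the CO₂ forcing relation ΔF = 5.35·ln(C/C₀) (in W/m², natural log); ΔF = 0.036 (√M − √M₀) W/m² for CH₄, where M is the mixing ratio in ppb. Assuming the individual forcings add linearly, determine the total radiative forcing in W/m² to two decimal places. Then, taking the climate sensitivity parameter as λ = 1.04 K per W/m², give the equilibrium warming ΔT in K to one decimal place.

ΔF = 6.15 W/m²; ΔT = 6.4 K

CO₂: 5.35 × ln(750/279) = 5.35 × ln(2.68817) = 5.35 × 0.98886 = 5.2904 W/m².
CH₄: 0.036 × (√2540 − √700) = 0.036 × (50.3984 − 26.4575) = 0.036 × 23.9409 = 0.8619 W/m².
Total ΔF = 5.2904 + 0.8619 = 6.1523 W/m².
ΔT = λ ΔF = 1.04 × 6.15 = 6.3960 K.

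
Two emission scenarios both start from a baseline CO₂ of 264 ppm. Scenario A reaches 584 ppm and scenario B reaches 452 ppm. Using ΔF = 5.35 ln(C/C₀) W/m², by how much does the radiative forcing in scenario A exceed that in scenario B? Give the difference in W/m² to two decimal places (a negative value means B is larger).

ΔF_A − ΔF_B = 1.37 W/m²

ΔF_A = 5.35 ln(584/264) = 5.35 × 0.79395 = 4.2476 W/m².
ΔF_B = 5.35 ln(452/264) = 5.35 × 0.53773 = 2.8769 W/m².
Difference: 4.2476 − 2.8769 = 1.3707 W/m².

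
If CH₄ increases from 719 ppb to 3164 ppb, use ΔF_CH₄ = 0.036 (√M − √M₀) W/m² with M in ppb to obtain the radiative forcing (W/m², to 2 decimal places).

ΔF = 1.06 W/m²

CH₄: 0.036 × (√3164 − √719) = 0.036 × (56.2494 − 26.8142) = 0.036 × 29.4352 = 1.0597 W/m².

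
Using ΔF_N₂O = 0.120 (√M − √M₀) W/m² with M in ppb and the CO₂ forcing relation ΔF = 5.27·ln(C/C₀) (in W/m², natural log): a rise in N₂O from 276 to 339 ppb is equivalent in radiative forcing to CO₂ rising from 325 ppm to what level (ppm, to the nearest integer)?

N₂O forcing: 0.120 × (√339 − √276) = 0.120 × (18.4120 − 16.6132) = 0.120 × 1.7988 = 0.21586 W/m².
Set 5.27 ln(C/325) = 0.21586: ln(C/325) = 0.21586/5.27 = 0.04096, so C = 325 × e^0.04096 = 325 × 1.04181 = 338.59 ppm.

C ≈ 339 ppm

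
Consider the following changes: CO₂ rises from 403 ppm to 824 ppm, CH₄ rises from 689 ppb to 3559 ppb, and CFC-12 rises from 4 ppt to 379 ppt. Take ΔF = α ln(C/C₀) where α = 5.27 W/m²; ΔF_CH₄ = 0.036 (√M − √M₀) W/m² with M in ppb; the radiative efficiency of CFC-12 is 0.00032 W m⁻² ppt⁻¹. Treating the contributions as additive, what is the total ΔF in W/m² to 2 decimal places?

CO₂: 5.27 × ln(824/403) = 5.27 × ln(2.04467) = 5.27 × 0.71524 = 3.7693 W/m².
CH₄: 0.036 × (√3559 − √689) = 0.036 × (59.6574 − 26.2488) = 0.036 × 33.4086 = 1.2027 W/m².
CFC-12: ΔF = 0.00032 × (379 − 4) = 0.00032 × 375 = 0.1200 W/m².
Total ΔF = 3.7693 + 1.2027 + 0.1200 = 5.0920 W/m².

ΔF = 5.09 W/m²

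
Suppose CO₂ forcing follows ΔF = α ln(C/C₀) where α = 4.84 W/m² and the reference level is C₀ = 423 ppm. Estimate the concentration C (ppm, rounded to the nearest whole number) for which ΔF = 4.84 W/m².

Set 4.84 ln(C/423) = 4.84, so ln(C/423) = 4.84/4.84 = 1.00000.
Then C/423 = e^1.00000 = 2.71828, giving C = 423 × 2.71828 = 1149.83 ppm.

C ≈ 1150 ppm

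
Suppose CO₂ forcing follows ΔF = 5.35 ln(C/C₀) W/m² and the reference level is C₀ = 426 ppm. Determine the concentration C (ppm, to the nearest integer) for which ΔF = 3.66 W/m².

C ≈ 844 ppm

Set 5.35 ln(C/426) = 3.66, so ln(C/426) = 3.66/5.35 = 0.68411.
Then C/426 = e^0.68411 = 1.98201, giving C = 426 × 1.98201 = 844.34 ppm.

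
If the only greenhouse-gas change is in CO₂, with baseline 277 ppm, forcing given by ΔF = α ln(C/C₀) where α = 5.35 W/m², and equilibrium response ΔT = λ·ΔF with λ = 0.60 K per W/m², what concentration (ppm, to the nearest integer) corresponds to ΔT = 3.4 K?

Required forcing: ΔF = ΔT/λ = 3.4/0.60 = 5.6667 W/m².
Then ln(C/277) = ΔF/5.35 = 5.6667/5.35 = 1.05920.
So C = 277 × e^1.05920 = 277 × 2.88406 = 798.88 ppm.

C ≈ 799 ppm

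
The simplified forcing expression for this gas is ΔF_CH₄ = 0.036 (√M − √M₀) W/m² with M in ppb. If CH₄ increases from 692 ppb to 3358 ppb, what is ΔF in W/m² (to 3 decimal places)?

CH₄: 0.036 × (√3358 − √692) = 0.036 × (57.9483 − 26.3059) = 0.036 × 31.6424 = 1.1391 W/m².

ΔF = 1.139 W/m²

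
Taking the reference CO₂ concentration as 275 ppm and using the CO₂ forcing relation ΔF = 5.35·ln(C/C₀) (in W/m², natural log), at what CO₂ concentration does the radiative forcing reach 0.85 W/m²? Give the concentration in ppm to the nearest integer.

C ≈ 322 ppm

Set 5.35 ln(C/275) = 0.85, so ln(C/275) = 0.85/5.35 = 0.15888.
Then C/275 = e^0.15888 = 1.17220, giving C = 275 × 1.17220 = 322.36 ppm.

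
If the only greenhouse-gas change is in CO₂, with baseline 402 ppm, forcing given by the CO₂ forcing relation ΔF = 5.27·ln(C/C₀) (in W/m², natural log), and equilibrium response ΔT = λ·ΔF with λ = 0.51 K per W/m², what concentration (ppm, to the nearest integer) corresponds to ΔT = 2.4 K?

Required forcing: ΔF = ΔT/λ = 2.4/0.51 = 4.7059 W/m².
Then ln(C/402) = ΔF/5.27 = 4.7059/5.27 = 0.89296.
So C = 402 × e^0.89296 = 402 × 2.44235 = 981.82 ppm.

C ≈ 982 ppm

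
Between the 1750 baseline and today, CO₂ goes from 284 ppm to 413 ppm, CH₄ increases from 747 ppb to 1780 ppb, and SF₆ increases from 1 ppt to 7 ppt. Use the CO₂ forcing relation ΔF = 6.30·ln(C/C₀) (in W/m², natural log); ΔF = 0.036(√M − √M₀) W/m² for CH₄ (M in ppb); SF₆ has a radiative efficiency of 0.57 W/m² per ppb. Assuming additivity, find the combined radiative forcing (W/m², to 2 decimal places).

CO₂: 6.30 × ln(413/284) = 6.30 × ln(1.45423) = 6.30 × 0.37448 = 2.3592 W/m².
CH₄: 0.036 × (√1780 − √747) = 0.036 × (42.1900 − 27.3313) = 0.036 × 14.8587 = 0.5349 W/m².
SF₆: Δ = 7 − 1 = 6 ppt = 0.006 ppb; ΔF = 0.57 × 0.006 = 0.0034 W/m².
Total ΔF = 2.3592 + 0.5349 + 0.0034 = 2.8975 W/m².

ΔF = 2.90 W/m²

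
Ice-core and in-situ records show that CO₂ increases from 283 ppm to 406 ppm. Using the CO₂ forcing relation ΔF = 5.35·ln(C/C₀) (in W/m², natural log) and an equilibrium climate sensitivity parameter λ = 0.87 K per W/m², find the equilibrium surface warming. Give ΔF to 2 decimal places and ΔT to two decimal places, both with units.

ΔF = 1.93 W/m²; ΔT = 1.68 K

CO₂: 5.35 × ln(406/283) = 5.35 × ln(1.43463) = 5.35 × 0.36091 = 1.9309 W/m².
ΔT = λ ΔF = 0.87 × 1.93 = 1.6791 K.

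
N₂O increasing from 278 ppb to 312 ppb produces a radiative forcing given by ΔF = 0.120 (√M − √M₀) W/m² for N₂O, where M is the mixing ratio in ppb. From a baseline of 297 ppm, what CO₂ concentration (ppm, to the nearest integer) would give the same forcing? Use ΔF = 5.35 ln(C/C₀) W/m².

N₂O forcing: 0.120 × (√312 − √278) = 0.120 × (17.6635 − 16.6733) = 0.120 × 0.9902 = 0.11882 W/m².
Set 5.35 ln(C/297) = 0.11882: ln(C/297) = 0.11882/5.35 = 0.02221, so C = 297 × e^0.02221 = 297 × 1.02246 = 303.67 ppm.

C ≈ 304 ppm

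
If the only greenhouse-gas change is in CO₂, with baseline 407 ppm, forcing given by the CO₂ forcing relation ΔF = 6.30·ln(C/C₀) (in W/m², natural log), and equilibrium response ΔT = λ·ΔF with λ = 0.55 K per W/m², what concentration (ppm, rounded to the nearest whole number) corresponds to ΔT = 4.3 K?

Required forcing: ΔF = ΔT/λ = 4.3/0.55 = 7.8182 W/m².
Then ln(C/407) = ΔF/6.30 = 7.8182/6.30 = 1.24098.
So C = 407 × e^1.24098 = 407 × 3.45900 = 1407.81 ppm.

C ≈ 1408 ppm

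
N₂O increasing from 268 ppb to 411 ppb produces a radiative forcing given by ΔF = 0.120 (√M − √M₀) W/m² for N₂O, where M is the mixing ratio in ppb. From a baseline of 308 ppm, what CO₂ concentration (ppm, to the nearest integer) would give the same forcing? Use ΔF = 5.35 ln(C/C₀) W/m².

N₂O forcing: 0.120 × (√411 − √268) = 0.120 × (20.2731 − 16.3707) = 0.120 × 3.9024 = 0.46829 W/m².
Set 5.35 ln(C/308) = 0.46829: ln(C/308) = 0.46829/5.35 = 0.08753, so C = 308 × e^0.08753 = 308 × 1.09148 = 336.18 ppm.

C ≈ 336 ppm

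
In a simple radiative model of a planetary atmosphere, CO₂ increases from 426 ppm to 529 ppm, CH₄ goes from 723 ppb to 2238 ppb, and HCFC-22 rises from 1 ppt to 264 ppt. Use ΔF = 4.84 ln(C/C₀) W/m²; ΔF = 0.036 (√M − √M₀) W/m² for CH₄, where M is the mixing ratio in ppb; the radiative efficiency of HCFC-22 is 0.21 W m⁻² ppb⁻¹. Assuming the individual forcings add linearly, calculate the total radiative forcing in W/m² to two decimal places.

ΔF = 1.84 W/m²

CO₂: 4.84 × ln(529/426) = 4.84 × ln(1.24178) = 4.84 × 0.21655 = 1.0481 W/m².
CH₄: 0.036 × (√2238 − √723) = 0.036 × (47.3075 − 26.8887) = 0.036 × 20.4188 = 0.7351 W/m².
HCFC-22: Δ = 264 − 1 = 263 ppt = 0.263 ppb; ΔF = 0.21 × 0.263 = 0.0552 W/m².
Total ΔF = 1.0481 + 0.7351 + 0.0552 = 1.8384 W/m².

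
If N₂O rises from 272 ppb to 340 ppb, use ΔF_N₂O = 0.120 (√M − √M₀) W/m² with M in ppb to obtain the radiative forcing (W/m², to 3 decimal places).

N₂O: 0.120 × (√340 − √272) = 0.120 × (18.4391 − 16.4924) = 0.120 × 1.9467 = 0.2336 W/m².

ΔF = 0.234 W/m²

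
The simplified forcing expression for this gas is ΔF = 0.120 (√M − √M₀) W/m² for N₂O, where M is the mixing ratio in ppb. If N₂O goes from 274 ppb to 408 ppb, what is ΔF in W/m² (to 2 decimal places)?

N₂O: 0.120 × (√408 − √274) = 0.120 × (20.1990 − 16.5529) = 0.120 × 3.6461 = 0.4375 W/m².

ΔF = 0.44 W/m²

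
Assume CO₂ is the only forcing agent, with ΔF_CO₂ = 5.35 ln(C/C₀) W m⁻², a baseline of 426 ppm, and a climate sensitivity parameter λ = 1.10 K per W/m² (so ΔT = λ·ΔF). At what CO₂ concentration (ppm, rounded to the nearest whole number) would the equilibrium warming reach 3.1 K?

C ≈ 721 ppm

Required forcing: ΔF = ΔT/λ = 3.1/1.10 = 2.8182 W/m².
Then ln(C/426) = ΔF/5.35 = 2.8182/5.35 = 0.52677.
So C = 426 × e^0.52677 = 426 × 1.69345 = 721.41 ppm.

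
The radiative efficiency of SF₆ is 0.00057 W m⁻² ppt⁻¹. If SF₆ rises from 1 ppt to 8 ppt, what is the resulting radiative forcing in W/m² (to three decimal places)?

SF₆: ΔF = 0.00057 × (8 − 1) = 0.00057 × 7 = 0.0040 W/m².

ΔF = 0.004 W/m²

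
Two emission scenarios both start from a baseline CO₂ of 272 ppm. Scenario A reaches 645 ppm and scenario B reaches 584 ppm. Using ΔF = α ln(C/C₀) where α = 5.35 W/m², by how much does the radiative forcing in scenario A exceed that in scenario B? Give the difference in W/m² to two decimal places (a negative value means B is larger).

ΔF_A − ΔF_B = 0.53 W/m²

ΔF_A = 5.35 ln(645/272) = 5.35 × 0.86345 = 4.6195 W/m².
ΔF_B = 5.35 ln(584/272) = 5.35 × 0.76410 = 4.0879 W/m².
Difference: 4.6195 − 4.0879 = 0.5316 W/m².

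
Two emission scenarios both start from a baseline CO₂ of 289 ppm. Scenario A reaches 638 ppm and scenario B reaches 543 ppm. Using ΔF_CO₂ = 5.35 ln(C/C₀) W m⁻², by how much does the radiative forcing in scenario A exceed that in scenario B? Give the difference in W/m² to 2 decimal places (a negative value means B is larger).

ΔF_A = 5.35 ln(638/289) = 5.35 × 0.79191 = 4.2367 W/m².
ΔF_B = 5.35 ln(543/289) = 5.35 × 0.63068 = 3.3741 W/m².
Difference: 4.2367 − 3.3741 = 0.8626 W/m².

ΔF_A − ΔF_B = 0.86 W/m²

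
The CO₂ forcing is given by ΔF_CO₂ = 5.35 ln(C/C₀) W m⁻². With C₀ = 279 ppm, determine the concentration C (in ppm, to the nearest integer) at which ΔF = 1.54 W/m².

C ≈ 372 ppm

Set 5.35 ln(C/279) = 1.54, so ln(C/279) = 1.54/5.35 = 0.28785.
Then C/279 = e^0.28785 = 1.33356, giving C = 279 × 1.33356 = 372.06 ppm.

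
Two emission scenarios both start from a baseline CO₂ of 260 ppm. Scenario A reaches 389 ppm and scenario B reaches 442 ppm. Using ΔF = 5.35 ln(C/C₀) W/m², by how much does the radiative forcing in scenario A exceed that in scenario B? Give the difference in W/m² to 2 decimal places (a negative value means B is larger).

ΔF_A − ΔF_B = -0.68 W/m²

ΔF_A = 5.35 ln(389/260) = 5.35 × 0.40290 = 2.1555 W/m².
ΔF_B = 5.35 ln(442/260) = 5.35 × 0.53063 = 2.8389 W/m².
Difference: 2.1555 − 2.8389 = -0.6834 W/m².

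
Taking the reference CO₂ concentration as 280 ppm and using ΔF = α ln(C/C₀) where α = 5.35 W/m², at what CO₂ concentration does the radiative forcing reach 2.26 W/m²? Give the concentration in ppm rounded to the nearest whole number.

Set 5.35 ln(C/280) = 2.26, so ln(C/280) = 2.26/5.35 = 0.42243.
Then C/280 = e^0.42243 = 1.52566, giving C = 280 × 1.52566 = 427.18 ppm.

C ≈ 427 ppm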